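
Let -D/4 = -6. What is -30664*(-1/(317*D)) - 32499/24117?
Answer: 20511304/7645089 ≈ 2.6829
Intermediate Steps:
D = 24 (D = -4*(-6) = 24)
-30664*(-1/(317*D)) - 32499/24117 = -30664/((-317*24)) - 32499/24117 = -30664/(-7608) - 32499*1/24117 = -30664*(-1/7608) - 10833/8039 = 3833/951 - 10833/8039 = 20511304/7645089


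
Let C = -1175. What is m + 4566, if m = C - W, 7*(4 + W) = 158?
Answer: 23607/7 ≈ 3372.4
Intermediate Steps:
W = 130/7 (W = -4 + (⅐)*158 = -4 + 158/7 = 130/7 ≈ 18.571)
m = -8355/7 (m = -1175 - 1*130/7 = -1175 - 130/7 = -8355/7 ≈ -1193.6)
m + 4566 = -8355/7 + 4566 = 23607/7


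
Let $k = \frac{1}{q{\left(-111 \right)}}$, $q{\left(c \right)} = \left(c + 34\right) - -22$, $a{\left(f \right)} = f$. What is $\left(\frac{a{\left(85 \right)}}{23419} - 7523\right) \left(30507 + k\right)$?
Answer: $- \frac{295611368253968}{1288045} \approx -2.295 \cdot 10^{8}$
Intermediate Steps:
$q{\left(c \right)} = 56 + c$ ($q{\left(c \right)} = \left(34 + c\right) + 22 = 56 + c$)
$k = - \frac{1}{55}$ ($k = \frac{1}{56 - 111} = \frac{1}{-55} = - \frac{1}{55} \approx -0.018182$)
$\left(\frac{a{\left(85 \right)}}{23419} - 7523\right) \left(30507 + k\right) = \left(\frac{85}{23419} - 7523\right) \left(30507 - \frac{1}{55}\right) = \left(85 \cdot \frac{1}{23419} - 7523\right) \frac{1677884}{55} = \left(\frac{85}{23419} - 7523\right) \frac{1677884}{55} = \left(- \frac{176181052}{23419}\right) \frac{1677884}{55} = - \frac{295611368253968}{1288045}$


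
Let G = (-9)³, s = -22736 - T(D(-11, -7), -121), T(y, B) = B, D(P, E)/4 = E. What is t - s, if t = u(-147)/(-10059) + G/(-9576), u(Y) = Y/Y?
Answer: 34577727565/1528968 ≈ 22615.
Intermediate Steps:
D(P, E) = 4*E
u(Y) = 1
s = -22615 (s = -22736 - 1*(-121) = -22736 + 121 = -22615)
G = -729
t = 116245/1528968 (t = 1/(-10059) - 729/(-9576) = 1*(-1/10059) - 729*(-1/9576) = -1/10059 + 81/1064 = 116245/1528968 ≈ 0.076028)
t - s = 116245/1528968 - 1*(-22615) = 116245/1528968 + 22615 = 34577727565/1528968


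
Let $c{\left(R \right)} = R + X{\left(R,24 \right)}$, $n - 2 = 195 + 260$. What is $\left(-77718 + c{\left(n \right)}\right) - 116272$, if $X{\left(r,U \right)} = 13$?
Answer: $-193520$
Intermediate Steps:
$n = 457$ ($n = 2 + \left(195 + 260\right) = 2 + 455 = 457$)
$c{\left(R \right)} = 13 + R$ ($c{\left(R \right)} = R + 13 = 13 + R$)
$\left(-77718 + c{\left(n \right)}\right) - 116272 = \left(-77718 + \left(13 + 457\right)\right) - 116272 = \left(-77718 + 470\right) - 116272 = -77248 - 116272 = -193520$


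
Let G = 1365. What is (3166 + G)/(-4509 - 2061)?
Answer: -4531/6570 ≈ -0.68965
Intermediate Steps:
(3166 + G)/(-4509 - 2061) = (3166 + 1365)/(-4509 - 2061) = 4531/(-6570) = 4531*(-1/6570) = -4531/6570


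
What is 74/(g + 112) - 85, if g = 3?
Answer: -9701/115 ≈ -84.357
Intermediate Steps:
74/(g + 112) - 85 = 74/(3 + 112) - 85 = 74/115 - 85 = -9701/115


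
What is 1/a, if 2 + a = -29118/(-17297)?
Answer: -17297/5476 ≈ -3.1587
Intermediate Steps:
a = -5476/17297 (a = -2 - 29118/(-17297) = -2 - 29118*(-1/17297) = -2 + 29118/17297 = -5476/17297 ≈ -0.31659)
1/a = 1/(-5476/17297) = -17297/5476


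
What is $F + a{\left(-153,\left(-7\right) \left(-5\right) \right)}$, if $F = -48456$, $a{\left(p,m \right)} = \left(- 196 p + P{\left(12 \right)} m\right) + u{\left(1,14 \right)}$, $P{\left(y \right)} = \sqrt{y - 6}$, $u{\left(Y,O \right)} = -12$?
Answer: $-18480 + 35 \sqrt{6} \approx -18394.0$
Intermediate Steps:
$P{\left(y \right)} = \sqrt{-6 + y}$
$a{\left(p,m \right)} = -12 - 196 p + m \sqrt{6}$ ($a{\left(p,m \right)} = \left(- 196 p + \sqrt{-6 + 12} m\right) - 12 = \left(- 196 p + \sqrt{6} m\right) - 12 = \left(- 196 p + m \sqrt{6}\right) - 12 = -12 - 196 p + m \sqrt{6}$)
$F + a{\left(-153,\left(-7\right) \left(-5\right) \right)} = -48456 - \left(-29976 - \left(-7\right) \left(-5\right) \sqrt{6}\right) = -48456 + \left(-12 + 29988 + 35 \sqrt{6}\right) = -48456 + \left(29976 + 35 \sqrt{6}\right) = -18480 + 35 \sqrt{6}$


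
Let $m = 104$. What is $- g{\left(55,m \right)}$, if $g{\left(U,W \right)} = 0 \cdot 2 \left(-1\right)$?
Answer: $0$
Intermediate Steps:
$g{\left(U,W \right)} = 0$ ($g{\left(U,W \right)} = 0 \left(-1\right) = 0$)
$- g{\left(55,m \right)} = \left(-1\right) 0 = 0$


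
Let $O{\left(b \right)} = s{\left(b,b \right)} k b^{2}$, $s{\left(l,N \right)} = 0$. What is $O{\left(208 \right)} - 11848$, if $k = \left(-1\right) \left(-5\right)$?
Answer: $-11848$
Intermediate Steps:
$k = 5$
$O{\left(b \right)} = 0$ ($O{\left(b \right)} = 0 \cdot 5 b^{2} = 0 b^{2} = 0$)
$O{\left(208 \right)} - 11848 = 0 - 11848 = -11848$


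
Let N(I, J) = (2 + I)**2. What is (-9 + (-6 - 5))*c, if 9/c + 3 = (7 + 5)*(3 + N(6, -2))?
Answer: -20/89 ≈ -0.22472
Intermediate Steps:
c = 1/89 (c = 9/(-3 + (7 + 5)*(3 + (2 + 6)**2)) = 9/(-3 + 12*(3 + 8**2)) = 9/(-3 + 12*(3 + 64)) = 9/(-3 + 12*67) = 9/(-3 + 804) = 9/801 = 9*(1/801) = 1/89 ≈ 0.011236)
(-9 + (-6 - 5))*c = (-9 + (-6 - 5))*(1/89) = (-9 - 11)*(1/89) = -20*1/89 = -20/89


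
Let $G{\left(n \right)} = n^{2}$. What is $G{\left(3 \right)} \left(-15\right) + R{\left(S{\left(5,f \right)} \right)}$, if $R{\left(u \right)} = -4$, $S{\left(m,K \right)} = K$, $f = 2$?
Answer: $-139$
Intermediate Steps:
$G{\left(3 \right)} \left(-15\right) + R{\left(S{\left(5,f \right)} \right)} = 3^{2} \left(-15\right) - 4 = 9 \left(-15\right) - 4 = -135 - 4 = -139$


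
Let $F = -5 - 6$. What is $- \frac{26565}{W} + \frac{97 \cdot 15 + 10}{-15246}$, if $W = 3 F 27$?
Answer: $\frac{1359275}{45738} \approx 29.719$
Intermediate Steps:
$F = -11$
$W = -891$ ($W = 3 \left(-11\right) 27 = \left(-33\right) 27 = -891$)
$- \frac{26565}{W} + \frac{97 \cdot 15 + 10}{-15246} = - \frac{26565}{-891} + \frac{97 \cdot 15 + 10}{-15246} = \left(-26565\right) \left(- \frac{1}{891}\right) + \left(1455 + 10\right) \left(- \frac{1}{15246}\right) = \frac{805}{27} + 1465 \left(- \frac{1}{15246}\right) = \frac{805}{27} - \frac{1465}{15246} = \frac{1359275}{45738}$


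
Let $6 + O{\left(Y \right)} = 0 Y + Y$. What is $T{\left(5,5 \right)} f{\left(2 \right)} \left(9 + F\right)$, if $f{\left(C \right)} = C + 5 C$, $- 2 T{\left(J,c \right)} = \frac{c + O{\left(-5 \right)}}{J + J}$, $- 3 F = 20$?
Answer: $\frac{42}{5} \approx 8.4$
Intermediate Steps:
$F = - \frac{20}{3}$ ($F = \left(- \frac{1}{3}\right) 20 = - \frac{20}{3} \approx -6.6667$)
$O{\left(Y \right)} = -6 + Y$ ($O{\left(Y \right)} = -6 + \left(0 Y + Y\right) = -6 + \left(0 + Y\right) = -6 + Y$)
$T{\left(J,c \right)} = - \frac{-11 + c}{4 J}$ ($T{\left(J,c \right)} = - \frac{\left(c - 11\right) \frac{1}{J + J}}{2} = - \frac{\left(c - 11\right) \frac{1}{2 J}}{2} = - \frac{\left(-11 + c\right) \frac{1}{2 J}}{2} = - \frac{\frac{1}{2} \frac{1}{J} \left(-11 + c\right)}{2} = - \frac{-11 + c}{4 J}$)
$f{\left(C \right)} = 6 C$
$T{\left(5,5 \right)} f{\left(2 \right)} \left(9 + F\right) = \frac{11 - 5}{4 \cdot 5} \cdot 6 \cdot 2 \left(9 - \frac{20}{3}\right) = \frac{1}{4} \cdot \frac{1}{5} \left(11 - 5\right) 12 \cdot \frac{7}{3} = \frac{1}{4} \cdot \frac{1}{5} \cdot 6 \cdot 12 \cdot \frac{7}{3} = \frac{3}{10} \cdot 12 \cdot \frac{7}{3} = \frac{18}{5} \cdot \frac{7}{3} = \frac{42}{5}$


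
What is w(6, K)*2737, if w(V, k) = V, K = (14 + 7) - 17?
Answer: 16422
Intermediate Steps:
K = 4 (K = 21 - 17 = 4)
w(6, K)*2737 = 6*2737 = 16422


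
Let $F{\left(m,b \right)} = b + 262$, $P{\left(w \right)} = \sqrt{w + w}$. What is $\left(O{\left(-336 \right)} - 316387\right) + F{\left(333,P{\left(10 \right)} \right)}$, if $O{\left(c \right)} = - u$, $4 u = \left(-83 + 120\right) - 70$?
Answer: $- \frac{1264467}{4} + 2 \sqrt{5} \approx -3.1611 \cdot 10^{5}$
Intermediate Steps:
$u = - \frac{33}{4}$ ($u = \frac{\left(-83 + 120\right) - 70}{4} = \frac{37 - 70}{4} = \frac{1}{4} \left(-33\right) = - \frac{33}{4} \approx -8.25$)
$O{\left(c \right)} = \frac{33}{4}$ ($O{\left(c \right)} = \left(-1\right) \left(- \frac{33}{4}\right) = \frac{33}{4}$)
$P{\left(w \right)} = \sqrt{2} \sqrt{w}$ ($P{\left(w \right)} = \sqrt{2 w} = \sqrt{2} \sqrt{w}$)
$F{\left(m,b \right)} = 262 + b$
$\left(O{\left(-336 \right)} - 316387\right) + F{\left(333,P{\left(10 \right)} \right)} = \left(\frac{33}{4} - 316387\right) + \left(262 + \sqrt{2} \sqrt{10}\right) = - \frac{1265515}{4} + \left(262 + 2 \sqrt{5}\right) = - \frac{1264467}{4} + 2 \sqrt{5}$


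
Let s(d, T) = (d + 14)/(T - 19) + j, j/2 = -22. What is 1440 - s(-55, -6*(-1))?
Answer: 19251/13 ≈ 1480.8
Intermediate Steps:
j = -44 (j = 2*(-22) = -44)
s(d, T) = -44 + (14 + d)/(-19 + T) (s(d, T) = (d + 14)/(T - 19) - 44 = (14 + d)/(-19 + T) - 44 = -44 + (14 + d)/(-19 + T))
1440 - s(-55, -6*(-1)) = 1440 - (850 - 55 - (-264)*(-1))/(-19 - 6*(-1)) = 1440 - (850 - 55 - 44*6)/(-19 + 6) = 1440 - (850 - 55 - 264)/(-13) = 1440 - (-1)*531/13 = 1440 - 1*(-531/13) = 1440 + 531/13 = 19251/13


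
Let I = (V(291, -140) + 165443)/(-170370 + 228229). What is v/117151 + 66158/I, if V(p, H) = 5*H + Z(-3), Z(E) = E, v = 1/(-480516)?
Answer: 53870022007126773653/2318424318590460 ≈ 23236.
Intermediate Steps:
v = -1/480516 ≈ -2.0811e-6
V(p, H) = -3 + 5*H (V(p, H) = 5*H - 3 = -3 + 5*H)
I = 164740/57859 (I = ((-3 + 5*(-140)) + 165443)/(-170370 + 228229) = ((-3 - 700) + 165443)/57859 = (-703 + 165443)*(1/57859) = 164740*(1/57859) = 164740/57859 ≈ 2.8473)
v/117151 + 66158/I = -1/480516/117151 + 66158/(164740/57859) = -1/480516*1/117151 + 66158*(57859/164740) = -1/56292929916 + 1913917861/82370 = 53870022007126773653/2318424318590460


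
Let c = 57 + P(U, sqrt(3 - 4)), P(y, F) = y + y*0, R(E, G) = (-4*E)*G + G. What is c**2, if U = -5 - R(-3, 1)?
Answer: 1521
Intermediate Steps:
R(E, G) = G - 4*E*G (R(E, G) = -4*E*G + G = G - 4*E*G)
U = -18 (U = -5 - (1 - 4*(-3)) = -5 - (1 + 12) = -5 - 13 = -18)
P(y, F) = y (P(y, F) = y + 0 = y)
c = 39 (c = 57 - 18 = 39)
c**2 = 39**2 = 1521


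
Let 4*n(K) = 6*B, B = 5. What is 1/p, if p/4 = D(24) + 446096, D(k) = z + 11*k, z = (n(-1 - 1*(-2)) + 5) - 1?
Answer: 1/1785486 ≈ 5.6007e-7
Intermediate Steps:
n(K) = 15/2 (n(K) = (6*5)/4 = (¼)*30 = 15/2)
z = 23/2 (z = (15/2 + 5) - 1 = 25/2 - 1 = 23/2 ≈ 11.500)
D(k) = 23/2 + 11*k
p = 1785486 (p = 4*((23/2 + 11*24) + 446096) = 4*((23/2 + 264) + 446096) = 4*(551/2 + 446096) = 4*(892743/2) = 1785486)
1/p = 1/1785486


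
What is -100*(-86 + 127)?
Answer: -4100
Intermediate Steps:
-100*(-86 + 127) = -100*41 = -4100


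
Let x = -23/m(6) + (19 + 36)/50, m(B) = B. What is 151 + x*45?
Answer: 28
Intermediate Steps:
x = -41/15 (x = -23/6 + (19 + 36)/50 = -23*⅙ + 55*(1/50) = -23/6 + 11/10 = -41/15 ≈ -2.7333)
151 + x*45 = 151 - 41/15*45 = 151 - 123 = 28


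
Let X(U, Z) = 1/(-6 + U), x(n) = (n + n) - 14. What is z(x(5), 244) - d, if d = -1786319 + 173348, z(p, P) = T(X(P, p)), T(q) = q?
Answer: 383887099/238 ≈ 1.6130e+6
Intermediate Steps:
x(n) = -14 + 2*n (x(n) = 2*n - 14 = -14 + 2*n)
z(p, P) = 1/(-6 + P)
d = -1612971
z(x(5), 244) - d = 1/(-6 + 244) - 1*(-1612971) = 1/238 + 1612971 = 383887099/238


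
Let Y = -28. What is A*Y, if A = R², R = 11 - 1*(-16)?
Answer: -20412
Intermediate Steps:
R = 27 (R = 11 + 16 = 27)
A = 729 (A = 27² = 729)
A*Y = 729*(-28) = -20412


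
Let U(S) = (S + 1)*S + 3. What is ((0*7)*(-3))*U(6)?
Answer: 0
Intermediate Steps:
U(S) = 3 + S*(1 + S) (U(S) = (1 + S)*S + 3 = S*(1 + S) + 3 = 3 + S*(1 + S))
((0*7)*(-3))*U(6) = ((0*7)*(-3))*(3 + 6 + 6²) = (0*(-3))*(3 + 6 + 36) = 0*45 = 0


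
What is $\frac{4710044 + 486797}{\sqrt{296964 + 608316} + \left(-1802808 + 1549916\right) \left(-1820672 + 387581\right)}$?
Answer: $\frac{156952068300355471}{10945521874783294481692} - \frac{5196841 \sqrt{14145}}{16418282812174941722538} \approx 1.4339 \cdot 10^{-5}$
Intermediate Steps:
$\frac{4710044 + 486797}{\sqrt{296964 + 608316} + \left(-1802808 + 1549916\right) \left(-1820672 + 387581\right)} = \frac{5196841}{\sqrt{905280} - -362417249172} = \frac{5196841}{8 \sqrt{14145} + 362417249172} = \frac{5196841}{362417249172 + 8 \sqrt{14145}}$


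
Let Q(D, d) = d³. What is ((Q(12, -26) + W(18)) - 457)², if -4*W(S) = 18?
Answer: 1301405625/4 ≈ 3.2535e+8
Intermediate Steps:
W(S) = -9/2 (W(S) = -¼*18 = -9/2)
((Q(12, -26) + W(18)) - 457)² = (((-26)³ - 9/2) - 457)² = ((-17576 - 9/2) - 457)² = (-35161/2 - 457)² = (-36075/2)² = 1301405625/4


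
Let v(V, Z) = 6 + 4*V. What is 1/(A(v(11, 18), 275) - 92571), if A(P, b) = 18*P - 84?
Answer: -1/91755 ≈ -1.0899e-5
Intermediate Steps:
A(P, b) = -84 + 18*P
1/(A(v(11, 18), 275) - 92571) = 1/((-84 + 18*(6 + 4*11)) - 92571) = 1/((-84 + 18*(6 + 44)) - 92571) = 1/((-84 + 18*50) - 92571) = 1/((-84 + 900) - 92571) = 1/(816 - 92571) = 1/(-91755) = -1/91755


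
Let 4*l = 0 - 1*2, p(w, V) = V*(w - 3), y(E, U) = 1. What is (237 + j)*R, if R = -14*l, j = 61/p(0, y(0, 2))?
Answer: 4550/3 ≈ 1516.7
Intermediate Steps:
p(w, V) = V*(-3 + w)
l = -½ (l = (0 - 1*2)/4 = (0 - 2)/4 = (¼)*(-2) = -½ ≈ -0.50000)
j = -61/3 (j = 61/((1*(-3 + 0))) = 61/((1*(-3))) = 61/(-3) = 61*(-⅓) = -61/3 ≈ -20.333)
R = 7 (R = -14*(-½) = 7)
(237 + j)*R = (237 - 61/3)*7 = (650/3)*7 = 4550/3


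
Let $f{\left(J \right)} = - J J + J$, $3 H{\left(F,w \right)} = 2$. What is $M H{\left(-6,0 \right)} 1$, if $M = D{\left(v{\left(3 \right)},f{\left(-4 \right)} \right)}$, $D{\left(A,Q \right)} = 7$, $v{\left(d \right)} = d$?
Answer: $\frac{14}{3} \approx 4.6667$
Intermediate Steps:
$H{\left(F,w \right)} = \frac{2}{3}$ ($H{\left(F,w \right)} = \frac{1}{3} \cdot 2 = \frac{2}{3}$)
$f{\left(J \right)} = J - J^{2}$ ($f{\left(J \right)} = - J^{2} + J = J - J^{2}$)
$M = 7$
$M H{\left(-6,0 \right)} 1 = 7 \cdot \frac{2}{3} \cdot 1 = \frac{14}{3} \cdot 1 = \frac{14}{3}$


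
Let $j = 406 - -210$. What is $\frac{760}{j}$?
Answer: $\frac{95}{77} \approx 1.2338$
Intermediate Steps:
$j = 616$ ($j = 406 + 210 = 616$)
$\frac{760}{j} = \frac{760}{616} = 760 \cdot \frac{1}{616} = \frac{95}{77}$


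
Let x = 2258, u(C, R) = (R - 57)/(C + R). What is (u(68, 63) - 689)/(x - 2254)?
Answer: -90253/524 ≈ -172.24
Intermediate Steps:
u(C, R) = (-57 + R)/(C + R)
(u(68, 63) - 689)/(x - 2254) = ((-57 + 63)/(68 + 63) - 689)/(2258 - 2254) = (6/131 - 689)/4 = ((1/131)*6 - 689)*(¼) = (6/131 - 689)*(¼) = -90253/131*¼ = -90253/524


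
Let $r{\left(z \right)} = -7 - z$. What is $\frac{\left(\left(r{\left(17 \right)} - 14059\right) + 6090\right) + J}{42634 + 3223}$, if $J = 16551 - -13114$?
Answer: $\frac{3096}{6551} \approx 0.4726$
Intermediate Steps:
$J = 29665$ ($J = 16551 + 13114 = 29665$)
$\frac{\left(\left(r{\left(17 \right)} - 14059\right) + 6090\right) + J}{42634 + 3223} = \frac{\left(\left(\left(-7 - 17\right) - 14059\right) + 6090\right) + 29665}{42634 + 3223} = \frac{\left(\left(\left(-7 - 17\right) - 14059\right) + 6090\right) + 29665}{45857} = \left(\left(\left(-24 - 14059\right) + 6090\right) + 29665\right) \frac{1}{45857} = \left(\left(-14083 + 6090\right) + 29665\right) \frac{1}{45857} = \left(-7993 + 29665\right) \frac{1}{45857} = 21672 \cdot \frac{1}{45857} = \frac{3096}{6551}$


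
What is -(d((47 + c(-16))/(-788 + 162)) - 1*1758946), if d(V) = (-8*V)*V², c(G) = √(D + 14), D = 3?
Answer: 53936842444742/30664297 - 6644*√17/30664297 ≈ 1.7589e+6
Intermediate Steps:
c(G) = √17 (c(G) = √(3 + 14) = √17)
d(V) = -8*V³
-(d((47 + c(-16))/(-788 + 162)) - 1*1758946) = -(-8*(47 + √17)³/(-788 + 162)³ - 1*1758946) = -(-8*(-(47 + √17)³/245314376) - 1758946) = -(-8*(-47/626 - √17/626)³ - 1758946) = -(-1758946 - 8*(-47/626 - √17/626)³) = 1758946 + 8*(-47/626 - √17/626)³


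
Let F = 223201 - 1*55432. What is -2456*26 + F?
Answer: 103913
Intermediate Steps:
F = 167769 (F = 223201 - 55432 = 167769)
-2456*26 + F = -2456*26 + 167769 = -63856 + 167769 = 103913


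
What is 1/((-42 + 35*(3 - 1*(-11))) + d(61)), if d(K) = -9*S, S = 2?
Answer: 1/430 ≈ 0.0023256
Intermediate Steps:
d(K) = -18 (d(K) = -9*2 = -18)
1/((-42 + 35*(3 - 1*(-11))) + d(61)) = 1/((-42 + 35*(3 - 1*(-11))) - 18) = 1/((-42 + 35*(3 + 11)) - 18) = 1/((-42 + 35*14) - 18) = 1/((-42 + 490) - 18) = 1/(448 - 18) = 1/430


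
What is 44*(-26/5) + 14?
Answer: -1074/5 ≈ -214.80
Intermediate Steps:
44*(-26/5) + 14 = -1144/5 + 14 = -1074/5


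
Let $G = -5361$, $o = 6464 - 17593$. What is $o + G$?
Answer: $-16490$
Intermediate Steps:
$o = -11129$
$o + G = -11129 - 5361 = -16490$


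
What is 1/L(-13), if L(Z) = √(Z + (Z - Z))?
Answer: -I*√13/13 ≈ -0.27735*I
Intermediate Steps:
L(Z) = √Z (L(Z) = √(Z + 0) = √Z)
1/L(-13) = 1/(√(-13)) = 1/(I*√13) = -I*√13/13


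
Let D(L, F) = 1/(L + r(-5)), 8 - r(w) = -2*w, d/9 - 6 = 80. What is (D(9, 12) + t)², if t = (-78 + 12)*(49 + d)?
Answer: 144571050625/49 ≈ 2.9504e+9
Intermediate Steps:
d = 774 (d = 54 + 9*80 = 54 + 720 = 774)
r(w) = 8 + 2*w (r(w) = 8 - (-2)*w = 8 + 2*w)
D(L, F) = 1/(-2 + L) (D(L, F) = 1/(L + (8 + 2*(-5))) = 1/(L + (8 - 10)) = 1/(L - 2) = 1/(-2 + L))
t = -54318 (t = (-78 + 12)*(49 + 774) = -66*823 = -54318)
(D(9, 12) + t)² = (1/(-2 + 9) - 54318)² = (1/7 - 54318)² = (⅐ - 54318)² = (-380225/7)² = 144571050625/49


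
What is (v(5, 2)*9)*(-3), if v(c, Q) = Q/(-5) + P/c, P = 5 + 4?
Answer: -189/5 ≈ -37.800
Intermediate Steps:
P = 9
v(c, Q) = 9/c - Q/5 (v(c, Q) = Q/(-5) + 9/c = Q*(-1/5) + 9/c = -Q/5 + 9/c = 9/c - Q/5)
(v(5, 2)*9)*(-3) = ((9/5 - 1/5*2)*9)*(-3) = ((9*(1/5) - 2/5)*9)*(-3) = ((9/5 - 2/5)*9)*(-3) = ((7/5)*9)*(-3) = (63/5)*(-3) = -189/5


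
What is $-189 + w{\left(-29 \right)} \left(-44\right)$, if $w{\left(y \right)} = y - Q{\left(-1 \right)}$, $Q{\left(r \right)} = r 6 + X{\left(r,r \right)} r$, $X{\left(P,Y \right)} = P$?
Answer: $867$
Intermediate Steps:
$Q{\left(r \right)} = r^{2} + 6 r$ ($Q{\left(r \right)} = r 6 + r r = 6 r + r^{2} = r^{2} + 6 r$)
$w{\left(y \right)} = 5 + y$ ($w{\left(y \right)} = y - - (6 - 1) = y - \left(-1\right) 5 = y - -5 = y + 5 = 5 + y$)
$-189 + w{\left(-29 \right)} \left(-44\right) = -189 + \left(5 - 29\right) \left(-44\right) = -189 - -1056 = -189 + 1056 = 867$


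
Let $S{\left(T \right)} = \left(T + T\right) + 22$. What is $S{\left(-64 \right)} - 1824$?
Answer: $-1930$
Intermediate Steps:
$S{\left(T \right)} = 22 + 2 T$ ($S{\left(T \right)} = 2 T + 22 = 22 + 2 T$)
$S{\left(-64 \right)} - 1824 = \left(22 + 2 \left(-64\right)\right) - 1824 = \left(22 - 128\right) - 1824 = -106 - 1824 = -1930$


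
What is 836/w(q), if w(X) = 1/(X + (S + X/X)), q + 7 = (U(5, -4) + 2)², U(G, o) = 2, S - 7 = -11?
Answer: 5016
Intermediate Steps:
S = -4 (S = 7 - 11 = -4)
q = 9 (q = -7 + (2 + 2)² = -7 + 4² = -7 + 16 = 9)
w(X) = 1/(-3 + X) (w(X) = 1/(X + (-4 + X/X)) = 1/(X + (-4 + 1)) = 1/(X - 3) = 1/(-3 + X))
836/w(q) = 836/(1/(-3 + 9)) = 836/(1/6) = 836/(⅙) = 836*6 = 5016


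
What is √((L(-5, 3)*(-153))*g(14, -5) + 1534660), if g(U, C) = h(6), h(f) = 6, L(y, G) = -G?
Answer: √1537414 ≈ 1239.9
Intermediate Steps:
g(U, C) = 6
√((L(-5, 3)*(-153))*g(14, -5) + 1534660) = √((-1*3*(-153))*6 + 1534660) = √(-3*(-153)*6 + 1534660) = √(459*6 + 1534660) = √(2754 + 1534660) = √1537414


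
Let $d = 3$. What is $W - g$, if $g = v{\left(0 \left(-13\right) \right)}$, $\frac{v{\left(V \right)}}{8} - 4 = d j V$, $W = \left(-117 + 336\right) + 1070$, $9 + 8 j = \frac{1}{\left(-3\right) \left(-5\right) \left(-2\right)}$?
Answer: $1257$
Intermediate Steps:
$j = - \frac{271}{240}$ ($j = - \frac{9}{8} + \frac{1}{8 \left(-3\right) \left(-5\right) \left(-2\right)} = - \frac{9}{8} + \frac{1}{8 \cdot 15 \left(-2\right)} = - \frac{9}{8} + \frac{1}{8 \left(-30\right)} = - \frac{9}{8} + \frac{1}{8} \left(- \frac{1}{30}\right) = - \frac{9}{8} - \frac{1}{240} = - \frac{271}{240} \approx -1.1292$)
$W = 1289$ ($W = 219 + 1070 = 1289$)
$v{\left(V \right)} = 32 - \frac{271 V}{10}$ ($v{\left(V \right)} = 32 + 8 \cdot 3 \left(- \frac{271}{240}\right) V = 32 + 8 \left(- \frac{271 V}{80}\right) = 32 - \frac{271 V}{10}$)
$g = 32$ ($g = 32 - \frac{271 \cdot 0 \left(-13\right)}{10} = 32 - 0 = 32 + 0 = 32$)
$W - g = 1289 - 32 = 1257$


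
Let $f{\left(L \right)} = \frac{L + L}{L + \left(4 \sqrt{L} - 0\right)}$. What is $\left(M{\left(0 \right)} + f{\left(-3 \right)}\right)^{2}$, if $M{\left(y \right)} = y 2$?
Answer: $\frac{36}{\left(3 - 4 i \sqrt{3}\right)^{2}} \approx -0.43213 + 0.4606 i$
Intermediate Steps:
$M{\left(y \right)} = 2 y$
$f{\left(L \right)} = \frac{2 L}{L + 4 \sqrt{L}}$ ($f{\left(L \right)} = \frac{2 L}{L + \left(4 \sqrt{L} + 0\right)} = \frac{2 L}{L + 4 \sqrt{L}}$)
$\left(M{\left(0 \right)} + f{\left(-3 \right)}\right)^{2} = \left(2 \cdot 0 + 2 \left(-3\right) \frac{1}{-3 + 4 \sqrt{-3}}\right)^{2} = \left(0 + 2 \left(-3\right) \frac{1}{-3 + 4 i \sqrt{3}}\right)^{2} = \left(0 - \frac{6}{-3 + 4 i \sqrt{3}}\right)^{2} = \left(- \frac{6}{-3 + 4 i \sqrt{3}}\right)^{2} = \frac{36}{\left(-3 + 4 i \sqrt{3}\right)^{2}}$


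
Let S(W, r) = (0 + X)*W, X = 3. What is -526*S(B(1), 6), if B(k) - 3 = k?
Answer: -6312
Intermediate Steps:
B(k) = 3 + k
S(W, r) = 3*W (S(W, r) = (0 + 3)*W = 3*W)
-526*S(B(1), 6) = -1578*(3 + 1) = -1578*4 = -526*12 = -6312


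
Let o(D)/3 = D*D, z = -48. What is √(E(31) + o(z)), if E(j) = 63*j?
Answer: 3*√985 ≈ 94.154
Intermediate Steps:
o(D) = 3*D² (o(D) = 3*(D*D) = 3*D²)
√(E(31) + o(z)) = √(63*31 + 3*(-48)²) = √(1953 + 3*2304) = √(1953 + 6912) = √8865 = 3*√985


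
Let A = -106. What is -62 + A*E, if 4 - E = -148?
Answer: -16174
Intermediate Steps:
E = 152 (E = 4 - 1*(-148) = 4 + 148 = 152)
-62 + A*E = -62 - 106*152 = -62 - 16112 = -16174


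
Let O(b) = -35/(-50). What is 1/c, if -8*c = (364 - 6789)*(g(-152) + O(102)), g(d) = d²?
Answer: 16/296895395 ≈ 5.3891e-8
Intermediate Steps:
O(b) = 7/10 (O(b) = -35*(-1/50) = 7/10)
c = 296895395/16 (c = -(364 - 6789)*((-152)² + 7/10)/8 = -(-6425)*(23104 + 7/10)/8 = -(-6425)*231047/(8*10) = -⅛*(-296895395/2) = 296895395/16 ≈ 1.8556e+7)
1/c = 1/(296895395/16) = 16/296895395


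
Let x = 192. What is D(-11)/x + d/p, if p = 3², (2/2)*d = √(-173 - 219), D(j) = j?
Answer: -11/192 + 14*I*√2/9 ≈ -0.057292 + 2.1999*I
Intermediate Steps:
d = 14*I*√2 (d = √(-173 - 219) = √(-392) = 14*I*√2 ≈ 19.799*I)
p = 9
D(-11)/x + d/p = -11/192 + (14*I*√2)/9 = -11*1/192 + (14*I*√2)*(⅑) = -11/192 + 14*I*√2/9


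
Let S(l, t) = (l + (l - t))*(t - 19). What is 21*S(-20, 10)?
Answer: 9450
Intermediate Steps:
S(l, t) = (-19 + t)*(-t + 2*l) (S(l, t) = (-t + 2*l)*(-19 + t) = (-19 + t)*(-t + 2*l))
21*S(-20, 10) = 21*(-1*10² - 38*(-20) + 19*10 + 2*(-20)*10) = 21*(-1*100 + 760 + 190 - 400) = 21*(-100 + 760 + 190 - 400) = 21*450 = 9450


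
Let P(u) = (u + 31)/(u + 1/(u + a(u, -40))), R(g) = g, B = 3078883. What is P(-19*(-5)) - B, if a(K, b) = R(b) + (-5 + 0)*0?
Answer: -2681705938/871 ≈ -3.0789e+6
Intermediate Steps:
a(K, b) = b (a(K, b) = b + (-5 + 0)*0 = b - 5*0 = b + 0 = b)
P(u) = (31 + u)/(u + 1/(-40 + u)) (P(u) = (u + 31)/(u + 1/(u - 40)) = (31 + u)/(u + 1/(-40 + u)))
P(-19*(-5)) - B = (-1240 + (-19*(-5))**2 - (-171)*(-5))/(1 + (-19*(-5))**2 - (-760)*(-5)) - 1*3078883 = (-1240 + 95**2 - 9*95)/(1 + 95**2 - 40*95) - 3078883 = (-1240 + 9025 - 855)/(1 + 9025 - 3800) - 3078883 = 6930/5226 - 3078883 = (1/5226)*6930 - 3078883 = 1155/871 - 3078883 = -2681705938/871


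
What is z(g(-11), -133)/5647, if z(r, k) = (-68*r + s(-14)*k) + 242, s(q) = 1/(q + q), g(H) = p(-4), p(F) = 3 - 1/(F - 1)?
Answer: 583/112940 ≈ 0.0051620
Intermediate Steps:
p(F) = 3 - 1/(-1 + F)
g(H) = 16/5 (g(H) = (-4 + 3*(-4))/(-1 - 4) = (-4 - 12)/(-5) = -⅕*(-16) = 16/5)
s(q) = 1/(2*q)
z(r, k) = 242 - 68*r - k/28 (z(r, k) = (-68*r + ((½)/(-14))*k) + 242 = (-68*r + ((½)*(-1/14))*k) + 242 = (-68*r - k/28) + 242 = 242 - 68*r - k/28)
z(g(-11), -133)/5647 = (242 - 68*16/5 - 1/28*(-133))/5647 = (242 - 1088/5 + 19/4)*(1/5647) = (583/20)*(1/5647) = 583/112940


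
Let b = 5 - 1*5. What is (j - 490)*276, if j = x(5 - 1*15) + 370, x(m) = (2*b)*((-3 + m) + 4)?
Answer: -33120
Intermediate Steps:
b = 0 (b = 5 - 5 = 0)
x(m) = 0 (x(m) = (2*0)*((-3 + m) + 4) = 0*(1 + m) = 0)
j = 370 (j = 0 + 370 = 370)
(j - 490)*276 = (370 - 490)*276 = -120*276 = -33120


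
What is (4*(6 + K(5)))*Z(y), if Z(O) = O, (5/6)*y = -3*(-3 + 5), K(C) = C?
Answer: -1584/5 ≈ -316.80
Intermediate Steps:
y = -36/5 (y = 6*(-3*(-3 + 5))/5 = 6*(-3*2)/5 = (6/5)*(-6) = -36/5 ≈ -7.2000)
(4*(6 + K(5)))*Z(y) = (4*(6 + 5))*(-36/5) = (4*11)*(-36/5) = 44*(-36/5) = -1584/5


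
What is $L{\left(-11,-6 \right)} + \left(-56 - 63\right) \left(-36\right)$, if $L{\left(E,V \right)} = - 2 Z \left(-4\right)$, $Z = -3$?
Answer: $4260$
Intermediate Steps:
$L{\left(E,V \right)} = -24$ ($L{\left(E,V \right)} = \left(-2\right) \left(-3\right) \left(-4\right) = 6 \left(-4\right) = -24$)
$L{\left(-11,-6 \right)} + \left(-56 - 63\right) \left(-36\right) = -24 + \left(-56 - 63\right) \left(-36\right) = -24 - -4284 = -24 + 4284 = 4260$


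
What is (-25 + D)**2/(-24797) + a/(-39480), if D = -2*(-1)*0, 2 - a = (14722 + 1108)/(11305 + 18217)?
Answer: -364763463779/14450805851160 ≈ -0.025242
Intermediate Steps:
a = 21607/14761 (a = 2 - (14722 + 1108)/(11305 + 18217) = 2 - 15830/29522 = 2 - 1*7915/14761 = 2 - 7915/14761 = 21607/14761 ≈ 1.4638)
D = 0 (D = 2*0 = 0)
(-25 + D)**2/(-24797) + a/(-39480) = (-25 + 0)**2/(-24797) + (21607/14761)/(-39480) = (-25)**2*(-1/24797) + (21607/14761)*(-1/39480) = 625*(-1/24797) - 21607/582764280 = -625/24797 - 21607/582764280 = -364763463779/14450805851160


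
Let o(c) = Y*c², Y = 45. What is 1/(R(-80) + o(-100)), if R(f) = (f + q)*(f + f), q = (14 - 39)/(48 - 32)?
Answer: 1/463050 ≈ 2.1596e-6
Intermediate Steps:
o(c) = 45*c²
q = -25/16 ≈ -1.5625
R(f) = 2*f*(-25/16 + f) (R(f) = (f - 25/16)*(f + f) = (-25/16 + f)*(2*f) = 2*f*(-25/16 + f))
1/(R(-80) + o(-100)) = 1/((⅛)*(-80)*(-25 + 16*(-80)) + 45*(-100)²) = 1/((⅛)*(-80)*(-25 - 1280) + 45*10000) = 1/((⅛)*(-80)*(-1305) + 450000) = 1/(13050 + 450000) = 1/463050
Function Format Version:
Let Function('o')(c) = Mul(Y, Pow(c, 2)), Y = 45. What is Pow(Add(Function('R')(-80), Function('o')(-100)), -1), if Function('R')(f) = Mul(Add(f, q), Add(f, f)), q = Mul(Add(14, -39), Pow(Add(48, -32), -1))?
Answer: Rational(1, 463050) ≈ 2.1596e-6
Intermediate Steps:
Function('o')(c) = Mul(45, Pow(c, 2))
q = Rational(-25, 16) (q = Mul(-25, Pow(16, -1)) = Mul(-25, Rational(1, 16)) = Rational(-25, 16) ≈ -1.5625)
Function('R')(f) = Mul(2, f, Add(Rational(-25, 16), f)) (Function('R')(f) = Mul(Add(f, Rational(-25, 16)), Add(f, f)) = Mul(Add(Rational(-25, 16), f), Mul(2, f)) = Mul(2, f, Add(Rational(-25, 16), f)))
Pow(Add(Function('R')(-80), Function('o')(-100)), -1) = Pow(Add(Mul(Rational(1, 8), -80, Add(-25, Mul(16, -80))), Mul(45, Pow(-100, 2))), -1) = Pow(Add(Mul(Rational(1, 8), -80, Add(-25, -1280)), Mul(45, 10000)), -1) = Pow(Add(Mul(Rational(1, 8), -80, -1305), 450000), -1) = Pow(Add(13050, 450000), -1) = Pow(463050, -1) = Rational(1, 463050)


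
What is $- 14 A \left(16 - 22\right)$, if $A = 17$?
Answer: $1428$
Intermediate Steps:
$- 14 A \left(16 - 22\right) = \left(-14\right) 17 \left(16 - 22\right) = - 238 \left(16 - 22\right) = \left(-238\right) \left(-6\right) = 1428$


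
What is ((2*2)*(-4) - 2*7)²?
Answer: 900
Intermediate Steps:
((2*2)*(-4) - 2*7)² = (4*(-4) - 14)² = (-16 - 14)² = (-30)² = 900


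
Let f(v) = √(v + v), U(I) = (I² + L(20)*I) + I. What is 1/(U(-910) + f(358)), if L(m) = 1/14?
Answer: 827125/684135764909 - 2*√179/684135764909 ≈ 1.2090e-6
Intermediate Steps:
L(m) = 1/14
U(I) = I² + 15*I/14 (U(I) = (I² + I/14) + I = I² + 15*I/14)
f(v) = √2*√v (f(v) = √(2*v) = √2*√v)
1/(U(-910) + f(358)) = 1/((1/14)*(-910)*(15 + 14*(-910)) + √2*√358) = 1/((1/14)*(-910)*(15 - 12740) + 2*√179) = 1/((1/14)*(-910)*(-12725) + 2*√179) = 1/(827125 + 2*√179)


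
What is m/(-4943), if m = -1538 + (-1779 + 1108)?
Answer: 2209/4943 ≈ 0.44689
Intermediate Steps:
m = -2209 (m = -1538 - 671 = -2209)
m/(-4943) = -2209/(-4943) = -2209*(-1/4943) = 2209/4943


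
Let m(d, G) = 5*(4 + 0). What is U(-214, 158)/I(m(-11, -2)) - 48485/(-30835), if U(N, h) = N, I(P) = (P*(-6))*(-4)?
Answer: 1667411/1480080 ≈ 1.1266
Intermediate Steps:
m(d, G) = 20 (m(d, G) = 5*4 = 20)
I(P) = 24*P (I(P) = -6*P*(-4) = 24*P)
U(-214, 158)/I(m(-11, -2)) - 48485/(-30835) = -214/(24*20) - 48485/(-30835) = -214/480 - 48485*(-1/30835) = -214*1/480 + 9697/6167 = -107/240 + 9697/6167 = 1667411/1480080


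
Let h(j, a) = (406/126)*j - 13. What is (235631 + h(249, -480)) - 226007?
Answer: 31240/3 ≈ 10413.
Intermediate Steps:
h(j, a) = -13 + 29*j/9 (h(j, a) = (406*(1/126))*j - 13 = 29*j/9 - 13 = -13 + 29*j/9)
(235631 + h(249, -480)) - 226007 = (235631 + (-13 + (29/9)*249)) - 226007 = (235631 + (-13 + 2407/3)) - 226007 = (235631 + 2368/3) - 226007 = 709261/3 - 226007 = 31240/3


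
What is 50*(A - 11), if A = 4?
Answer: -350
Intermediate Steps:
50*(A - 11) = 50*(4 - 11) = 50*(-7) = -350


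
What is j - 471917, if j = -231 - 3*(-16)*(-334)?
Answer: -488180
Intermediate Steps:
j = -16263 (j = -231 + 48*(-334) = -231 - 16032 = -16263)
j - 471917 = -16263 - 471917 = -488180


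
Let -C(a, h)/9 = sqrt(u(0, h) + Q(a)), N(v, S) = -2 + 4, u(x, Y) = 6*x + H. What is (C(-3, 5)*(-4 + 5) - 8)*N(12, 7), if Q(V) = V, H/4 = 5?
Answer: -16 - 18*sqrt(17) ≈ -90.216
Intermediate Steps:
H = 20 (H = 4*5 = 20)
u(x, Y) = 20 + 6*x (u(x, Y) = 6*x + 20 = 20 + 6*x)
N(v, S) = 2
C(a, h) = -9*sqrt(20 + a) (C(a, h) = -9*sqrt((20 + 6*0) + a) = -9*sqrt((20 + 0) + a) = -9*sqrt(20 + a))
(C(-3, 5)*(-4 + 5) - 8)*N(12, 7) = ((-9*sqrt(20 - 3))*(-4 + 5) - 8)*2 = (-9*sqrt(17)*1 - 8)*2 = (-9*sqrt(17) - 8)*2 = (-8 - 9*sqrt(17))*2 = -16 - 18*sqrt(17)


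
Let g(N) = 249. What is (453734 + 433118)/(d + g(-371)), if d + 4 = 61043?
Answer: 221713/15322 ≈ 14.470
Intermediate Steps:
d = 61039 (d = -4 + 61043 = 61039)
(453734 + 433118)/(d + g(-371)) = (453734 + 433118)/(61039 + 249) = 886852/61288 = 886852*(1/61288) = 221713/15322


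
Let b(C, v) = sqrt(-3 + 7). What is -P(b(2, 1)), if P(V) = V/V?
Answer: -1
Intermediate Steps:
b(C, v) = 2 (b(C, v) = sqrt(4) = 2)
P(V) = 1
-P(b(2, 1)) = -1*1 = -1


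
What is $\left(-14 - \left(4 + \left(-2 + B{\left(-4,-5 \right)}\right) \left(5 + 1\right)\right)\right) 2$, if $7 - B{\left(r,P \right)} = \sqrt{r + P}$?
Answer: $-96 + 36 i \approx -96.0 + 36.0 i$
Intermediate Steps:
$B{\left(r,P \right)} = 7 - \sqrt{P + r}$ ($B{\left(r,P \right)} = 7 - \sqrt{r + P} = 7 - \sqrt{P + r}$)
$\left(-14 - \left(4 + \left(-2 + B{\left(-4,-5 \right)}\right) \left(5 + 1\right)\right)\right) 2 = \left(-14 - \left(4 + \left(-2 + \left(7 - \sqrt{-5 - 4}\right)\right) \left(5 + 1\right)\right)\right) 2 = \left(-14 - \left(4 + \left(-2 + \left(7 - \sqrt{-9}\right)\right) 6\right)\right) 2 = \left(-14 - \left(4 + \left(-2 + \left(7 - 3 i\right)\right) 6\right)\right) 2 = \left(-14 - \left(4 + \left(5 - 3 i\right) 6\right)\right) 2 = \left(-14 - \left(34 - 18 i\right)\right) 2 = \left(-48 + 18 i\right) 2 = -96 + 36 i$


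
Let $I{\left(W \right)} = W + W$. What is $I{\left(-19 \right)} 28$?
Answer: $-1064$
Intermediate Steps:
$I{\left(W \right)} = 2 W$
$I{\left(-19 \right)} 28 = 2 \left(-19\right) 28 = \left(-38\right) 28 = -1064$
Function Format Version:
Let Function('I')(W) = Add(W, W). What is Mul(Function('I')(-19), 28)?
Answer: -1064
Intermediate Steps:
Function('I')(W) = Mul(2, W)
Mul(Function('I')(-19), 28) = Mul(Mul(2, -19), 28) = Mul(-38, 28) = -1064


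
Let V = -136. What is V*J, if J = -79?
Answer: 10744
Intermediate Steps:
V*J = -136*(-79) = 10744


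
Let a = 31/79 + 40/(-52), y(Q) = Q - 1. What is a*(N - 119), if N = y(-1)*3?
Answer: 48375/1027 ≈ 47.103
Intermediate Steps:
y(Q) = -1 + Q
N = -6 (N = (-1 - 1)*3 = -2*3 = -6)
a = -387/1027 (a = 31*(1/79) + 40*(-1/52) = 31/79 - 10/13 = -387/1027 ≈ -0.37683)
a*(N - 119) = -387*(-6 - 119)/1027 = -387/1027*(-125) = 48375/1027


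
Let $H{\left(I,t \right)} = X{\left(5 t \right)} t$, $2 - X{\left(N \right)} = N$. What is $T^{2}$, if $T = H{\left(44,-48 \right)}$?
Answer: $134931456$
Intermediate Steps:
$X{\left(N \right)} = 2 - N$
$H{\left(I,t \right)} = t \left(2 - 5 t\right)$ ($H{\left(I,t \right)} = \left(2 - 5 t\right) t = t \left(2 - 5 t\right)$)
$T = -11616$ ($T = - 48 \left(2 - -240\right) = - 48 \left(2 + 240\right) = \left(-48\right) 242 = -11616$)
$T^{2} = \left(-11616\right)^{2} = 134931456$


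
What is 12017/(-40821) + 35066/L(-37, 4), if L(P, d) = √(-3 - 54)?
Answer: -12017/40821 - 35066*I*√57/57 ≈ -0.29438 - 4644.6*I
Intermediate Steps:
L(P, d) = I*√57 (L(P, d) = √(-57) = I*√57)
12017/(-40821) + 35066/L(-37, 4) = 12017/(-40821) + 35066/((I*√57)) = 12017*(-1/40821) + 35066*(-I*√57/57) = -12017/40821 - 35066*I*√57/57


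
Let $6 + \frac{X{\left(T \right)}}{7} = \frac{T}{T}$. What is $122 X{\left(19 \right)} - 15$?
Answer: $-4285$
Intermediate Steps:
$X{\left(T \right)} = -35$ ($X{\left(T \right)} = -42 + 7 \frac{T}{T} = -42 + 7 \cdot 1 = -42 + 7 = -35$)
$122 X{\left(19 \right)} - 15 = 122 \left(-35\right) - 15 = -4270 - 15 = -4285$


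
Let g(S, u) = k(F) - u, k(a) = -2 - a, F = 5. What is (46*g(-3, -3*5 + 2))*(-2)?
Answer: -552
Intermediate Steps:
g(S, u) = -7 - u (g(S, u) = (-2 - 1*5) - u = (-2 - 5) - u = -7 - u)
(46*g(-3, -3*5 + 2))*(-2) = (46*(-7 - (-3*5 + 2)))*(-2) = (46*(-7 - (-15 + 2)))*(-2) = (46*(-7 - 1*(-13)))*(-2) = (46*(-7 + 13))*(-2) = (46*6)*(-2) = 276*(-2) = -552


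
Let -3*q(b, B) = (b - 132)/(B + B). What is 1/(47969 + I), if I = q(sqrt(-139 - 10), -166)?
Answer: 47585884032/2282640964568213 - 996*I*sqrt(149)/2282640964568213 ≈ 2.0847e-5 - 5.3262e-12*I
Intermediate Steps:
q(b, B) = -(-132 + b)/(6*B) (q(b, B) = -(b - 132)/(3*(B + B)) = -(-132 + b)/(3*(2*B)) = -(-132 + b)*1/(2*B)/3 = -(-132 + b)/(6*B))
I = -11/83 + I*sqrt(149)/996 (I = (1/6)*(132 - sqrt(-139 - 10))/(-166) = (1/6)*(-1/166)*(132 - sqrt(-149)) = (1/6)*(-1/166)*(132 - I*sqrt(149)) = -11/83 + I*sqrt(149)/996 ≈ -0.13253 + 0.012256*I)
1/(47969 + I) = 1/(47969 + (-11/83 + I*sqrt(149)/996)) = 1/(3981416/83 + I*sqrt(149)/996)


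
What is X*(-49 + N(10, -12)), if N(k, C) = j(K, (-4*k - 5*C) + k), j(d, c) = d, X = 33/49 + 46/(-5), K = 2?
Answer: 98183/245 ≈ 400.75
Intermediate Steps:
X = -2089/245 (X = 33*(1/49) + 46*(-⅕) = 33/49 - 46/5 = -2089/245 ≈ -8.5265)
N(k, C) = 2
X*(-49 + N(10, -12)) = -2089*(-49 + 2)/245 = -2089/245*(-47) = 98183/245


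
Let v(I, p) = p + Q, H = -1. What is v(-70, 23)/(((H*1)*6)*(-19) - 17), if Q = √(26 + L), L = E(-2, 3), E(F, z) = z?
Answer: 23/97 + √29/97 ≈ 0.29263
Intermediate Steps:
L = 3
Q = √29 (Q = √(26 + 3) = √29 ≈ 5.3852)
v(I, p) = p + √29
v(-70, 23)/(((H*1)*6)*(-19) - 17) = (23 + √29)/((-1*1*6)*(-19) - 17) = (23 + √29)/(-1*6*(-19) - 17) = (23 + √29)/(-6*(-19) - 17) = (23 + √29)/(114 - 17) = (23 + √29)/97 = (23 + √29)*(1/97) = 23/97 + √29/97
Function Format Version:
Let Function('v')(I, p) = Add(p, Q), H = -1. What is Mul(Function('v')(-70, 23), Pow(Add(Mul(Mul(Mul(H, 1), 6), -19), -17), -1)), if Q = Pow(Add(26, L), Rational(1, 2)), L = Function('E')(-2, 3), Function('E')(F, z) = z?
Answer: Add(Rational(23, 97), Mul(Rational(1, 97), Pow(29, Rational(1, 2)))) ≈ 0.29263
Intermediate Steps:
L = 3
Q = Pow(29, Rational(1, 2)) (Q = Pow(Add(26, 3), Rational(1, 2)) = Pow(29, Rational(1, 2)) ≈ 5.3852)
Function('v')(I, p) = Add(p, Pow(29, Rational(1, 2)))
Mul(Function('v')(-70, 23), Pow(Add(Mul(Mul(Mul(H, 1), 6), -19), -17), -1)) = Mul(Add(23, Pow(29, Rational(1, 2))), Pow(Add(Mul(Mul(Mul(-1, 1), 6), -19), -17), -1)) = Mul(Add(23, Pow(29, Rational(1, 2))), Pow(Add(Mul(Mul(-1, 6), -19), -17), -1)) = Mul(Add(23, Pow(29, Rational(1, 2))), Pow(Add(Mul(-6, -19), -17), -1)) = Mul(Add(23, Pow(29, Rational(1, 2))), Pow(Add(114, -17), -1)) = Mul(Add(23, Pow(29, Rational(1, 2))), Pow(97, -1)) = Mul(Add(23, Pow(29, Rational(1, 2))), Rational(1, 97)) = Add(Rational(23, 97), Mul(Rational(1, 97), Pow(29, Rational(1, 2))))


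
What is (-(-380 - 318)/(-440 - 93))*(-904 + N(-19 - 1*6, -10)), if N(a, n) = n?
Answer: 637972/533 ≈ 1196.9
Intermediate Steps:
(-(-380 - 318)/(-440 - 93))*(-904 + N(-19 - 1*6, -10)) = (-(-380 - 318)/(-440 - 93))*(-904 - 10) = -(-698)/(-533)*(-914) = -(-698)*(-1)/533*(-914) = -1*698/533*(-914) = -698/533*(-914) = 637972/533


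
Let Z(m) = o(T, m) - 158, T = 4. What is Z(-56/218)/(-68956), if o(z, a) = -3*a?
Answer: 8569/3758102 ≈ 0.0022801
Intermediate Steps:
Z(m) = -158 - 3*m (Z(m) = -3*m - 158 = -158 - 3*m)
Z(-56/218)/(-68956) = (-158 - (-168)/218)/(-68956) = (-158 - (-168)/218)*(-1/68956) = (-158 - 3*(-28/109))*(-1/68956) = (-158 + 84/109)*(-1/68956) = -17138/109*(-1/68956) = 8569/3758102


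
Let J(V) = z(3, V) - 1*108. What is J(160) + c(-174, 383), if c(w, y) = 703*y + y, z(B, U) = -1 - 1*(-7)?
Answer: 269530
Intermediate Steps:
z(B, U) = 6 (z(B, U) = -1 + 7 = 6)
c(w, y) = 704*y
J(V) = -102 (J(V) = 6 - 1*108 = 6 - 108 = -102)
J(160) + c(-174, 383) = -102 + 704*383 = -102 + 269632 = 269530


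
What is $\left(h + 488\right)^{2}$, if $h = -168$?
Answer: $102400$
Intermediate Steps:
$\left(h + 488\right)^{2} = \left(-168 + 488\right)^{2} = 320^{2} = 102400$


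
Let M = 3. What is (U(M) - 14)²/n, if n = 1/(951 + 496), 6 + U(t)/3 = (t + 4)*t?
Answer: 1390567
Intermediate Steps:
U(t) = -18 + 3*t*(4 + t) (U(t) = -18 + 3*((t + 4)*t) = -18 + 3*((4 + t)*t) = -18 + 3*(t*(4 + t)) = -18 + 3*t*(4 + t))
n = 1/1447 ≈ 0.00069109
(U(M) - 14)²/n = ((-18 + 3*3² + 12*3) - 14)²/(1/1447) = ((-18 + 3*9 + 36) - 14)²*1447 = ((-18 + 27 + 36) - 14)²*1447 = (45 - 14)²*1447 = 31²*1447 = 961*1447 = 1390567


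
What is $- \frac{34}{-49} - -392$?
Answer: $\frac{19242}{49} \approx 392.69$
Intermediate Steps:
$- \frac{34}{-49} - -392 = \left(-34\right) \left(- \frac{1}{49}\right) + 392 = \frac{34}{49} + 392 = \frac{19242}{49}$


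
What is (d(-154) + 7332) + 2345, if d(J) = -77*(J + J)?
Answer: 33393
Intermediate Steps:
d(J) = -154*J
(d(-154) + 7332) + 2345 = (-154*(-154) + 7332) + 2345 = (23716 + 7332) + 2345 = 31048 + 2345 = 33393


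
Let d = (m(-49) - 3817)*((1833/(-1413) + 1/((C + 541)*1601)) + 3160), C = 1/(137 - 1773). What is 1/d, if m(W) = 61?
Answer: -74156598925/879800383629702404 ≈ -8.4288e-8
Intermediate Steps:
C = -1/1636 (C = 1/(-1636) = -1/1636 ≈ -0.00061125)
d = -879800383629702404/74156598925 (d = (61 - 3817)*((1833/(-1413) + 1/((-1/1636 + 541)*1601)) + 3160) = -3756*((1833*(-1/1413) + (1/1601)/(885075/1636)) + 3160) = -3756*((-611/471 + (1636/885075)*(1/1601)) + 3160) = -3756*((-611/471 + 1636/1417005075) + 3160) = -3756*(-288596443423/222469796775 + 3160) = -3756*702715961365577/222469796775 = -879800383629702404/74156598925 ≈ -1.1864e+7)
1/d = 1/(-879800383629702404/74156598925) = -74156598925/879800383629702404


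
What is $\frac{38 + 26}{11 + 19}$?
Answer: $\frac{32}{15} \approx 2.1333$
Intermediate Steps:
$\frac{38 + 26}{11 + 19} = \frac{1}{30} \cdot 64 = \frac{32}{15}$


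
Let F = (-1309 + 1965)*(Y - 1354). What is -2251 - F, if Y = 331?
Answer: 668837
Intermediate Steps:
F = -671088 (F = (-1309 + 1965)*(331 - 1354) = 656*(-1023) = -671088)
-2251 - F = -2251 - 1*(-671088) = -2251 + 671088 = 668837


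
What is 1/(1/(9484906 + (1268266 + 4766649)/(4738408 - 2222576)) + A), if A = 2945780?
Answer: 23862436066707/70293486916586662292 ≈ 3.3947e-7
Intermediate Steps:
1/(1/(9484906 + (1268266 + 4766649)/(4738408 - 2222576)) + A) = 1/(1/(9484906 + (1268266 + 4766649)/(4738408 - 2222576)) + 2945780) = 1/(1/(9484906 + 6034915/2515832) + 2945780) = 1/(1/(23862436066707/2515832) + 2945780) = 1/(2515832/23862436066707 + 2945780) = 1/(70293486916586662292/23862436066707) = 23862436066707/70293486916586662292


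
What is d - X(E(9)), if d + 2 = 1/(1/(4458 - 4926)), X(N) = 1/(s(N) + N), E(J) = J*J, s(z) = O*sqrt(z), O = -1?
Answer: -33841/72 ≈ -470.01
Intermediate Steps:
s(z) = -sqrt(z)
E(J) = J**2
X(N) = 1/(N - sqrt(N)) (X(N) = 1/(-sqrt(N) + N) = 1/(N - sqrt(N)))
d = -470 (d = -2 + 1/(1/(4458 - 4926)) = -2 + 1/(1/(-468)) = -2 + 1/(-1/468) = -2 - 468 = -470)
d - X(E(9)) = -470 - 1/(9**2 - sqrt(9**2)) = -470 - 1/(81 - sqrt(81)) = -470 - 1/(81 - 1*9) = -470 - 1/(81 - 9) = -470 - 1/72 = -33841/72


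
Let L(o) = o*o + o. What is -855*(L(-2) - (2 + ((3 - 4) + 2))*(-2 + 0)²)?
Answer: 8550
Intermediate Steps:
L(o) = o + o² (L(o) = o² + o = o + o²)
-855*(L(-2) - (2 + ((3 - 4) + 2))*(-2 + 0)²) = -855*(-2*(1 - 2) - (2 + ((3 - 4) + 2))*(-2 + 0)²) = -855*(-2*(-1) - (2 + (-1 + 2))*(-2)²) = -855*(2 - (2 + 1)*4) = -855*(2 - 3*4) = -855*(2 - 1*12) = -855*(2 - 12) = -855*(-10) = 8550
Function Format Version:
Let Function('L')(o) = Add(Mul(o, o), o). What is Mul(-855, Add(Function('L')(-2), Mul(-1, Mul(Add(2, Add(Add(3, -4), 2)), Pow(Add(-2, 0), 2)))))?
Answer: 8550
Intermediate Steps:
Function('L')(o) = Add(o, Pow(o, 2)) (Function('L')(o) = Add(Pow(o, 2), o) = Add(o, Pow(o, 2)))
Mul(-855, Add(Function('L')(-2), Mul(-1, Mul(Add(2, Add(Add(3, -4), 2)), Pow(Add(-2, 0), 2))))) = Mul(-855, Add(Mul(-2, Add(1, -2)), Mul(-1, Mul(Add(2, Add(Add(3, -4), 2)), Pow(Add(-2, 0), 2))))) = Mul(-855, Add(Mul(-2, -1), Mul(-1, Mul(Add(2, Add(-1, 2)), Pow(-2, 2))))) = Mul(-855, Add(2, Mul(-1, Mul(Add(2, 1), 4)))) = Mul(-855, Add(2, Mul(-1, Mul(3, 4)))) = Mul(-855, Add(2, Mul(-1, 12))) = Mul(-855, Add(2, -12)) = Mul(-855, -10) = 8550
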